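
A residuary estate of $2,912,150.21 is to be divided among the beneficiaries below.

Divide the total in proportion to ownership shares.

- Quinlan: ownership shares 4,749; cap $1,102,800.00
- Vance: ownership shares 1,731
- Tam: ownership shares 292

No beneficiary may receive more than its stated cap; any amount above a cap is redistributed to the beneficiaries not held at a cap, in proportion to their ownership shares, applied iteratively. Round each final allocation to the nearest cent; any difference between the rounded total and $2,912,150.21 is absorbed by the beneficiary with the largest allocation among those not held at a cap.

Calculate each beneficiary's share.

Quinlan: $1,102,800.00 | Vance: $1,548,188.44 | Tam: $261,161.77

Total ownership shares = 6,772.
Pro-rata shares before constraints: Quinlan 2,042,203.3886; Vance 744,378.6198; Tam 125,568.2016.
Capped: Quinlan ($1,102,800.00); residual $1,809,350.21 reallocated over remaining ownership shares 2,023.
Shares after redistribution: Vance 1,548,188.4397 → $1,548,188.44; Tam 261,161.7703 → $261,161.77.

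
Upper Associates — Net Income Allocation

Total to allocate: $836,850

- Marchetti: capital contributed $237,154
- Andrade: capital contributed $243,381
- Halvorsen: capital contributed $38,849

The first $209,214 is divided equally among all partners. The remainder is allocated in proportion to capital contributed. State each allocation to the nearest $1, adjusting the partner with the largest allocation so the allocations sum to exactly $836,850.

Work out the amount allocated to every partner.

Marchetti: $356,321 | Andrade: $363,845 | Halvorsen: $116,684

Equal tier: $209,214 ÷ 3 = $69,738 apiece.
Remainder $627,636 by capital contributed (total 519,384): Marchetti 286,582.54 → $286,583; Andrade 294,107.40 → $294,107; Halvorsen 46,946.06 → $46,946.
Totals: Marchetti $69,738 + $286,583 = $356,321; Andrade $69,738 + $294,107 = $363,845; Halvorsen $69,738 + $46,946 = $116,684.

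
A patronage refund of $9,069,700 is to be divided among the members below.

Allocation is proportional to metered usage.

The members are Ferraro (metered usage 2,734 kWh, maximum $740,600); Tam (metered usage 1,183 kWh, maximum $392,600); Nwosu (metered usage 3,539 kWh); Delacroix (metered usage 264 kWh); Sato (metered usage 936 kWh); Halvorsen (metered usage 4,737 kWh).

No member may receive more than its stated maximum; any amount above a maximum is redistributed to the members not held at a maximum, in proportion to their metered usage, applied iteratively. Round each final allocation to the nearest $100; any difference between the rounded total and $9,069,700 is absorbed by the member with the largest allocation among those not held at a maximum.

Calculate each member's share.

Ferraro: $740,600 · Tam: $392,600 · Nwosu: $2,964,000 · Delacroix: $221,100 · Sato: $783,900 · Halvorsen: $3,967,500

Total metered usage = 13,393.
Pro-rata shares before constraints: Ferraro 1,851,456.72; Tam 801,124.10; Nwosu 2,396,600.34; Delacroix 178,780.02; Sato 633,856.43; Halvorsen 3,207,882.39.
Capped: Ferraro ($740,600), Tam ($392,600); residual $7,936,500 reallocated over remaining metered usage 9,476.
Redistributed shares: Nwosu 2,964,043.21 → $2,964,000; Delacroix 221,109.75 → $221,100; Sato 783,934.57 → $783,900; Halvorsen 3,967,412.46 → $3,967,400.
Rounding difference +$100 applied to Halvorsen → $3,967,500.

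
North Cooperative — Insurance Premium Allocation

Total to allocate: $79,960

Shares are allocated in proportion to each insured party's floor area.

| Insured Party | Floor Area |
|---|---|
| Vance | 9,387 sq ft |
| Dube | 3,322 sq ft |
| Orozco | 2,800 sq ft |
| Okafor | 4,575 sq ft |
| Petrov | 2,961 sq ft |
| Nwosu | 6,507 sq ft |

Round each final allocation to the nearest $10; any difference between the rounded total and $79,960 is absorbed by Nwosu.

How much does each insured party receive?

Vance: $25,400 | Dube: $8,990 | Orozco: $7,580 | Okafor: $12,380 | Petrov: $8,010 | Nwosu: $17,600

Total floor area = 29,552.
Pro-rata amounts: Vance 9,387/29,552 × $79,960 = 25,398.77; Dube 3,322/29,552 × $79,960 = 8,988.47; Orozco 2,800/29,552 × $79,960 = 7,576.07; Okafor 4,575/29,552 × $79,960 = 12,378.76; Petrov 2,961/29,552 × $79,960 = 8,011.69; Nwosu 6,507/29,552 × $79,960 = 17,606.24.
Rounded to nearest $10: Vance $25,400; Dube $8,990; Orozco $7,580; Okafor $12,380; Petrov $8,010; Nwosu $17,610. Sum = $79,970.
Difference $79,960 − $79,970 = −$10 applied to Nwosu: Nwosu becomes $17,600.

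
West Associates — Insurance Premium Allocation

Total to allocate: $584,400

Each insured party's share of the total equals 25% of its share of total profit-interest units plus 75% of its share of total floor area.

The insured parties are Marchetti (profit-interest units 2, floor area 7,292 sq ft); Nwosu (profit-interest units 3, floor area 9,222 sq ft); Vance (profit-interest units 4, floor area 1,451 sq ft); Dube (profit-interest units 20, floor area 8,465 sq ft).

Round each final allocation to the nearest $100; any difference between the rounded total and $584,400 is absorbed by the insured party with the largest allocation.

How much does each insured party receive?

Totals — profit-interest units 29, floor area 26,430.
Composite weights (25% profit-interest units + 75% floor area): Marchetti 0.2242; Nwosu 0.2876; Vance 0.0757; Dube 0.4126.
Pro-rata amounts: Marchetti 131,002.22; Nwosu 168,046.17; Vance 44,214.28; Dube 241,137.34.
At nearest $100: Marchetti $131,000; Nwosu $168,000; Vance $44,200; Dube $241,100. Sum = $584,300.
Difference $584,400 − $584,300 = +$100 applied to largest allocation (Dube): Dube becomes $241,200.

Marchetti: $131,000; Nwosu: $168,000; Vance: $44,200; Dube: $241,200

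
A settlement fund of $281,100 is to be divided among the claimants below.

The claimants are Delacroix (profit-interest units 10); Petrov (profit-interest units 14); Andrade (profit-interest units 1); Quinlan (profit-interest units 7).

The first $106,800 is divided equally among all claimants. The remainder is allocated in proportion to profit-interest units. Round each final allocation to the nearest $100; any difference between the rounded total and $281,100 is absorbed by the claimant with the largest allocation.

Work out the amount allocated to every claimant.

Delacroix: $81,200 | Petrov: $103,000 | Andrade: $32,100 | Quinlan: $64,800

First tranche $106,800 split equally: $26,700 each.
Remainder $174,300 by profit-interest units (total 32): Delacroix 54,468.75 → $54,500; Petrov 76,256.25 → $76,300; Andrade 5,446.88 → $5,400; Quinlan 38,128.12 → $38,100.
Totals: Delacroix $26,700 + $54,500 = $81,200; Petrov $26,700 + $76,300 = $103,000; Andrade $26,700 + $5,400 = $32,100; Quinlan $26,700 + $38,100 = $64,800.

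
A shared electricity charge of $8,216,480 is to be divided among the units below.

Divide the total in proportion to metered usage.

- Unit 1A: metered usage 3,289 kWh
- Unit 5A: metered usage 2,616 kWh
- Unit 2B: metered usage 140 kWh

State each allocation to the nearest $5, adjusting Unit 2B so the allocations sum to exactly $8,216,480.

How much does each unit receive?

Combined metered usage = 6,045.
Pro-rata amounts: Unit 1A 3,289/6,045 × $8,216,480 = 4,470,471.91; Unit 5A 2,616/6,045 × $8,216,480 = 3,555,717.40; Unit 2B 140/6,045 × $8,216,480 = 190,290.69.
After rounding ($5): Unit 1A $4,470,470; Unit 5A $3,555,715; Unit 2B $190,290. Sum = $8,216,475.
Difference $8,216,480 − $8,216,475 = +$5 applied to Unit 2B: Unit 2B becomes $190,295.

Unit 1A: $4,470,470; Unit 5A: $3,555,715; Unit 2B: $190,295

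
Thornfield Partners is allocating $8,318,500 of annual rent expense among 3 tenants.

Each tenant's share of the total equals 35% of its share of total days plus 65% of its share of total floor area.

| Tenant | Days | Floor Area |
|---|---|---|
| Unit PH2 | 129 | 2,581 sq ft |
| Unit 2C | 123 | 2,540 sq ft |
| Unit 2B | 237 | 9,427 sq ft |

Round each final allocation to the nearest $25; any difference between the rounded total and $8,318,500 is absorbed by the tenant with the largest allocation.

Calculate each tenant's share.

Totals — days 489, floor area 14,548.
Composite weights (35% days + 65% floor area): Unit PH2 0.2076; Unit 2C 0.2015; Unit 2B 0.5908.
Unrounded shares: Unit PH2 1,727,332.74; Unit 2C 1,676,370.74; Unit 2B 4,914,796.52.
At nearest $25: Unit PH2 $1,727,325; Unit 2C $1,676,375; Unit 2B $4,914,800. Sum = $8,318,500.
No rounding difference to absorb.

Unit PH2: $1,727,325; Unit 2C: $1,676,375; Unit 2B: $4,914,800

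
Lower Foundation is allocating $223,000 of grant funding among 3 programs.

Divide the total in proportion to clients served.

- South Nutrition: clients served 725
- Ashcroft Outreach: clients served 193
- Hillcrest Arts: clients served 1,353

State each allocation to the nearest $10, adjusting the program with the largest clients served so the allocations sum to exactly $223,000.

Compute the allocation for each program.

Combined clients served = 725 + 193 + 1,353 = 2,271.
Unrounded shares: South Nutrition 71,191.11; Ashcroft Outreach 18,951.56; Hillcrest Arts 132,857.33.
After rounding ($10): South Nutrition $71,190; Ashcroft Outreach $18,950; Hillcrest Arts $132,860. Sum = $223,000.
Sum already equals the total — no adjustment.

South Nutrition: $71,190; Ashcroft Outreach: $18,950; Hillcrest Arts: $132,860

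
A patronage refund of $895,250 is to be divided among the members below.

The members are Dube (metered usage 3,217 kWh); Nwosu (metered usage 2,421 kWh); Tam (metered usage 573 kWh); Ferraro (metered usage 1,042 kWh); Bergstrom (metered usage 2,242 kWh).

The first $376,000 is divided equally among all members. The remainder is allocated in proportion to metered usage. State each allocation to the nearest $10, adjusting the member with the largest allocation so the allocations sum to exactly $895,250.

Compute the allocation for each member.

$376,000 shared equally gives $75,200 per member.
Remainder $519,250 by metered usage (total 9,495): Dube 175,927.04 → $175,930; Nwosu 132,396.45 → $132,400; Tam 31,335.47 → $31,340; Ferraro 56,983.52 → $56,980; Bergstrom 122,607.53 → $122,610.
Rounding difference −$10 on remainder applied to Dube.
Totals: Dube $75,200 + $175,920 = $251,120; Nwosu $75,200 + $132,400 = $207,600; Tam $75,200 + $31,340 = $106,540; Ferraro $75,200 + $56,980 = $132,180; Bergstrom $75,200 + $122,610 = $197,810.

Dube: $251,120; Nwosu: $207,600; Tam: $106,540; Ferraro: $132,180; Bergstrom: $197,810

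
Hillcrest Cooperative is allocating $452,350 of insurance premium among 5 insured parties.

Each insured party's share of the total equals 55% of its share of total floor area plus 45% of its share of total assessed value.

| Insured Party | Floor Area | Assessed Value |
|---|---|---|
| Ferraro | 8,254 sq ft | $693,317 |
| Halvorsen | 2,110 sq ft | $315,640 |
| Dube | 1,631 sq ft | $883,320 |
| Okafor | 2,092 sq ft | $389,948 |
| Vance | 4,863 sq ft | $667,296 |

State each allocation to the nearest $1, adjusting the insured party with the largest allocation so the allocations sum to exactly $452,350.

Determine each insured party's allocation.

Ferraro: $156,216 | Halvorsen: $49,485 | Dube: $82,374 | Okafor: $54,377 | Vance: $109,898

Floor area total 18,950; assessed value total 2,949,521.
Blended shares (55% floor area + 45% assessed value): Ferraro 0.3453; Halvorsen 0.1094; Dube 0.1821; Okafor 0.1202; Vance 0.2429.
Pro-rata amounts: Ferraro 156,214.28; Halvorsen 49,485.46; Dube 82,374.45; Okafor 54,377.41; Vance 109,898.40.
After rounding ($1): Ferraro $156,214; Halvorsen $49,485; Dube $82,374; Okafor $54,377; Vance $109,898. Sum = $452,348.
Difference $452,350 − $452,348 = +$2 applied to largest allocation (Ferraro): Ferraro becomes $156,216.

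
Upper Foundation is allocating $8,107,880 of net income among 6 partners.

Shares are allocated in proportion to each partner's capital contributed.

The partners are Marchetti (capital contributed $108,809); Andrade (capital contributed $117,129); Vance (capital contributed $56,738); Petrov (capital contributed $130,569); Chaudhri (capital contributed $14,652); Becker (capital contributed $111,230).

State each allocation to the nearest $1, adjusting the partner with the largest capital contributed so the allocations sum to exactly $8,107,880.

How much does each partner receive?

Total capital contributed = 539,127.
Raw shares: Marchetti 108,809/539,127 × $8,107,880 = 1,636,368.27; Andrade 117,129/539,127 × $8,107,880 = 1,761,491.96; Vance 56,738/539,127 × $8,107,880 = 853,277.42; Petrov 130,569/539,127 × $8,107,880 = 1,963,614.85; Chaudhri 14,652/539,127 × $8,107,880 = 220,350.04; Becker 111,230/539,127 × $8,107,880 = 1,672,777.46.
At nearest $1: Marchetti $1,636,368; Andrade $1,761,492; Vance $853,277; Petrov $1,963,615; Chaudhri $220,350; Becker $1,672,777. Sum = $8,107,879.
Difference $8,107,880 − $8,107,879 = +$1 applied to largest capital contributed (Petrov): Petrov becomes $1,963,616.

Marchetti: $1,636,368; Andrade: $1,761,492; Vance: $853,277; Petrov: $1,963,616; Chaudhri: $220,350; Becker: $1,672,777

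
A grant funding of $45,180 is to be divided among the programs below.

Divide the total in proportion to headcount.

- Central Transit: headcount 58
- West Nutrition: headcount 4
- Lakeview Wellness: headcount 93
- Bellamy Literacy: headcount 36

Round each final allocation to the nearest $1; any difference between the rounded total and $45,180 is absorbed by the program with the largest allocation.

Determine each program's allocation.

Central Transit: $13,720; West Nutrition: $946; Lakeview Wellness: $21,998; Bellamy Literacy: $8,516

Combined headcount = 191.
Proportional shares: Central Transit 58/191 × $45,180 = 13,719.58; West Nutrition 4/191 × $45,180 = 946.18; Lakeview Wellness 93/191 × $45,180 = 21,998.64; Bellamy Literacy 36/191 × $45,180 = 8,515.60.
At nearest $1: Central Transit $13,720; West Nutrition $946; Lakeview Wellness $21,999; Bellamy Literacy $8,516. Sum = $45,181.
Difference $45,180 − $45,181 = −$1 applied to largest allocation (Lakeview Wellness): Lakeview Wellness becomes $21,998.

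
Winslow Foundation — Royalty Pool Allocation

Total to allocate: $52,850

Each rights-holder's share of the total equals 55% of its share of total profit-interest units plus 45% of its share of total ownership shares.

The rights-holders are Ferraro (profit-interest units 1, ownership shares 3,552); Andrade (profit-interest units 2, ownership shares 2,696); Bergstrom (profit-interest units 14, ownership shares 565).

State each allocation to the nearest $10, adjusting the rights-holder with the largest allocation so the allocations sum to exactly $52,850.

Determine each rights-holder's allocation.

Ferraro: $14,110 · Andrade: $12,830 · Bergstrom: $25,910

Profit-interest units total 17; ownership shares total 6,813.
Composite weights (55% profit-interest units + 45% ownership shares): Ferraro 0.2670; Andrade 0.2428; Bergstrom 0.4903.
Raw shares: Ferraro 14,109.01; Andrade 12,830.78; Bergstrom 25,910.22.
At nearest $10: Ferraro $14,110; Andrade $12,830; Bergstrom $25,910. Sum = $52,850.
No rounding difference to absorb.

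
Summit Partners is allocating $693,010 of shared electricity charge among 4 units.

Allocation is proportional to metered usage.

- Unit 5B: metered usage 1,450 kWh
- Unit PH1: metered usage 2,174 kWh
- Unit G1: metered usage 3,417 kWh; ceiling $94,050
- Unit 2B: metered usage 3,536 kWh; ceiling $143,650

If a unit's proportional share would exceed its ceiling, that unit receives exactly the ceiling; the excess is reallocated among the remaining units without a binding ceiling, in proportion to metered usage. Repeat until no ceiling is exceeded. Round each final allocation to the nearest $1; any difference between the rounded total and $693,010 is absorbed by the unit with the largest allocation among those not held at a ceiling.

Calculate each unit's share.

Combined metered usage = 10,577.
Unconstrained shares: Unit 5B 95,004.68; Unit PH1 142,441.499; Unit G1 223,883.44; Unit 2B 231,680.38.
Capped: Unit G1 ($94,050), Unit 2B ($143,650); remaining pool $455,310 reallocated over remaining metered usage 3,624.
Shares after redistribution: Unit 5B 182,174.25 → $182,174; Unit PH1 273,135.75 → $273,136.

Unit 5B: $182,174; Unit PH1: $273,136; Unit G1: $94,050; Unit 2B: $143,650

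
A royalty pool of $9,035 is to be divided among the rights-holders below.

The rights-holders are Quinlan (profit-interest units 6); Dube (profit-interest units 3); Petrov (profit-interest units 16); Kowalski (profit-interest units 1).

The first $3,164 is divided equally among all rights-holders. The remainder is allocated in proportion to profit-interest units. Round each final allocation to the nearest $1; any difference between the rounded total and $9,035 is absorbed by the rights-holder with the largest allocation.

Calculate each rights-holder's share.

Quinlan: $2,146; Dube: $1,468; Petrov: $4,404; Kowalski: $1,017

Equal tier: $3,164 ÷ 4 = $791 apiece.
Remainder $5,871 by profit-interest units (total 26): Quinlan 1,354.85 → $1,355; Dube 677.42 → $677; Petrov 3,612.92 → $3,613; Kowalski 225.81 → $226.
Totals: Quinlan $791 + $1,355 = $2,146; Dube $791 + $677 = $1,468; Petrov $791 + $3,613 = $4,404; Kowalski $791 + $226 = $1,017.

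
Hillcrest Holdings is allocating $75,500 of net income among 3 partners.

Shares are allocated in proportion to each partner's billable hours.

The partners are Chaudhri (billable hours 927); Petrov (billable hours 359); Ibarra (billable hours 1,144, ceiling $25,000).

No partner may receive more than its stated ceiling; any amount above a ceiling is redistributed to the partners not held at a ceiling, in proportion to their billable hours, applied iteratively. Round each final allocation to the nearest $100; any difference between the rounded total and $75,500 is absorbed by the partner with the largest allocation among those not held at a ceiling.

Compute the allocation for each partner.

Billable hours total: 2,430.
Pro-rata shares before constraints: Chaudhri 28,801.85; Petrov 11,154.12; Ibarra 35,544.03.
Cap binds for Ibarra ($25,000); balance $50,500 reallocated over remaining billable hours 1,286.
Shares after redistribution: Chaudhri 36,402.41 → $36,400; Petrov 14,097.59 → $14,100.

Chaudhri: $36,400 · Petrov: $14,100 · Ibarra: $25,000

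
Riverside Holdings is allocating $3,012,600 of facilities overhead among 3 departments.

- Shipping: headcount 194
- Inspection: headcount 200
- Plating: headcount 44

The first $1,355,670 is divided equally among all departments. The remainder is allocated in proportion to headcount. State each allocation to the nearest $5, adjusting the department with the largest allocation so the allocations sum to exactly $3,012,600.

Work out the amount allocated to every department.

Shipping: $1,185,780; Inspection: $1,208,480; Plating: $618,340

First tranche $1,355,670 split equally: $451,890 each.
Remainder $1,656,930 by headcount (total 438): Shipping 733,891.37 → $733,890; Inspection 756,589.04 → $756,590; Plating 166,449.59 → $166,450.
Totals: Shipping $451,890 + $733,890 = $1,185,780; Inspection $451,890 + $756,590 = $1,208,480; Plating $451,890 + $166,450 = $618,340.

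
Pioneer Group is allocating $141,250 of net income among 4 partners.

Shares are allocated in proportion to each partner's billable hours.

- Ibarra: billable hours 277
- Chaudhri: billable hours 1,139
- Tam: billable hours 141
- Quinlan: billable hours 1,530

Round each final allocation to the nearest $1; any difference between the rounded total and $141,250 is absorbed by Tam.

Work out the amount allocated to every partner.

Combined billable hours = 3,087.
Raw shares: Ibarra 277/3,087 × $141,250 = 12,674.52; Chaudhri 1,139/3,087 × $141,250 = 52,116.54; Tam 141/3,087 × $141,250 = 6,451.65; Quinlan 1,530/3,087 × $141,250 = 70,007.29.
Rounded to nearest $1: Ibarra $12,675; Chaudhri $52,117; Tam $6,452; Quinlan $70,007. Sum = $141,251.
Difference $141,250 − $141,251 = −$1 applied to Tam: Tam becomes $6,451.

Ibarra: $12,675; Chaudhri: $52,117; Tam: $6,451; Quinlan: $70,007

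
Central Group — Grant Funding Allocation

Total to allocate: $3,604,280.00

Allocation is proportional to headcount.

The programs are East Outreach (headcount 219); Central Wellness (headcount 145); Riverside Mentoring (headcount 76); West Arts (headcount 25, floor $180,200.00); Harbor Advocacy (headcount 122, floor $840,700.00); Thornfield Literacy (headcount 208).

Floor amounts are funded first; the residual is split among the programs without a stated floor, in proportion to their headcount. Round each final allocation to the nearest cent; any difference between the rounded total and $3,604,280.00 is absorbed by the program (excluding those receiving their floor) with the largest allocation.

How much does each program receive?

Guaranteed amounts: West Arts $180,200.00; Harbor Advocacy $840,700.00. Remaining pool $2,583,380.00.
Remaining pool split over remaining headcount 648: East Outreach 873,086.7593 → $873,086.76; Central Wellness 578,071.1420 → $578,071.14; Riverside Mentoring 302,989.0123 → $302,989.01; Thornfield Literacy 829,233.0864 → $829,233.09.

East Outreach: $873,086.76; Central Wellness: $578,071.14; Riverside Mentoring: $302,989.01; West Arts: $180,200.00; Harbor Advocacy: $840,700.00; Thornfield Literacy: $829,233.09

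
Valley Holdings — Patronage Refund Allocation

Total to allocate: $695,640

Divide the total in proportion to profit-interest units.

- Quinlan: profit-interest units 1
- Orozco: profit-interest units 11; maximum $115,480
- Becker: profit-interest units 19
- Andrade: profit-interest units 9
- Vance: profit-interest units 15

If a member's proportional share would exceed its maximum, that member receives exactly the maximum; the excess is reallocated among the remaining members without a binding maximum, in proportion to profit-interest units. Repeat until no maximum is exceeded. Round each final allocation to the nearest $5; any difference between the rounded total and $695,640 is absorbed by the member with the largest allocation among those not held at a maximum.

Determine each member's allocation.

Total profit-interest units = 55.
Proportional shares (ignoring caps): Quinlan 12,648.00; Orozco 139,128.00; Becker 240,312.00; Andrade 113,832.00; Vance 189,720.00.
Capped: Orozco ($115,480); residual $580,160 reallocated over remaining profit-interest units 44.
Shares after redistribution: Quinlan 13,185.45 → $13,185; Becker 250,523.64 → $250,525; Andrade 118,669.09 → $118,670; Vance 197,781.82 → $197,780.

Quinlan: $13,185 · Orozco: $115,480 · Becker: $250,525 · Andrade: $118,670 · Vance: $197,780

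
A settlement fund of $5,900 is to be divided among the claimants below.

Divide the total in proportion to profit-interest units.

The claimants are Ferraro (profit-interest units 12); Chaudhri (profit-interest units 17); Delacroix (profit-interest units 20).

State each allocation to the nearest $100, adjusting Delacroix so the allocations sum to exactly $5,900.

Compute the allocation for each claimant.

Sum of profit-interest units: 49.
Proportional shares: Ferraro 12/49 × $5,900 = 1,444.90; Chaudhri 17/49 × $5,900 = 2,046.94; Delacroix 20/49 × $5,900 = 2,408.16.
At nearest $100: Ferraro $1,400; Chaudhri $2,000; Delacroix $2,400. Sum = $5,800.
Difference $5,900 − $5,800 = +$100 applied to Delacroix: Delacroix becomes $2,500.

Ferraro: $1,400 · Chaudhri: $2,000 · Delacroix: $2,500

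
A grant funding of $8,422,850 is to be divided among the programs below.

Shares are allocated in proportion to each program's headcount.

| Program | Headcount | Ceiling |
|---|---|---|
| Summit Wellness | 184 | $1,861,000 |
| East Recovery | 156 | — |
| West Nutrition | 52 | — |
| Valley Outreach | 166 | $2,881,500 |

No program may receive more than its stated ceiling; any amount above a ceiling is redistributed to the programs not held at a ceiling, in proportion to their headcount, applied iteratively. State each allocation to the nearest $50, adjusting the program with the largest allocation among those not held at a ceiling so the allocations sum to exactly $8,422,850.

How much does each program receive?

Headcount total: 558.
Proportional shares (ignoring caps): Summit Wellness 2,777,427.24; East Recovery 2,354,775.27; West Nutrition 784,925.09; Valley Outreach 2,505,722.40.
Cap binds for Summit Wellness ($1,861,000); residual $6,561,850 reallocated over remaining headcount 374.
Cap binds for Valley Outreach ($2,881,500); residual $3,680,350 reallocated over remaining headcount 208.
Remaining shares: East Recovery 2,760,262.50 → $2,760,250; West Nutrition 920,087.50 → $920,100.

Summit Wellness: $1,861,000 | East Recovery: $2,760,250 | West Nutrition: $920,100 | Valley Outreach: $2,881,500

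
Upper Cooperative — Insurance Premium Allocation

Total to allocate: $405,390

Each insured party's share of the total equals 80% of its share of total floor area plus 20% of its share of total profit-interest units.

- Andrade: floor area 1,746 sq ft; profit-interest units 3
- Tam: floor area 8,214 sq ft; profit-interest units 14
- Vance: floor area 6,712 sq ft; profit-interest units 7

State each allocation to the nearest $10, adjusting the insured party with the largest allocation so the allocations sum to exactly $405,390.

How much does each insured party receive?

Andrade: $44,100; Tam: $207,080; Vance: $154,210

Totals — floor area 16,672, profit-interest units 24.
Composite weights (80% floor area + 20% profit-interest units): Andrade 0.1088; Tam 0.5108; Vance 0.3804.
Proportional shares: Andrade 44,098.81; Tam 207,078.30; Vance 154,212.90.
After rounding ($10): Andrade $44,100; Tam $207,080; Vance $154,210. Sum = $405,390.
Sum already equals the total — no adjustment.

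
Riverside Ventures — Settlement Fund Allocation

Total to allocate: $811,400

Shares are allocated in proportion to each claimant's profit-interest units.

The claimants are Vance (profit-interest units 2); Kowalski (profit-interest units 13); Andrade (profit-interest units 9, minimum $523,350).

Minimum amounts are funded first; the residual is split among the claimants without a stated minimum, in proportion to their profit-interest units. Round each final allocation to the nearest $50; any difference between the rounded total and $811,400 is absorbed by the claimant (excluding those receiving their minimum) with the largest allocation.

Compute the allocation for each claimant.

Vance: $38,400; Kowalski: $249,650; Andrade: $523,350

Fund the minimums — Andrade $523,350. Balance $288,050.
Balance split over remaining profit-interest units 15: Vance 38,406.67 → $38,400; Kowalski 249,643.33 → $249,650.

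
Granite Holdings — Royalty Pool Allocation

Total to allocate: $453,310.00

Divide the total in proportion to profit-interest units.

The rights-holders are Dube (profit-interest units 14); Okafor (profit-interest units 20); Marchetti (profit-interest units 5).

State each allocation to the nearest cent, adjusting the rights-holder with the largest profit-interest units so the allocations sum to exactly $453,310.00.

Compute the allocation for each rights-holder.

Sum of profit-interest units: 14 + 20 + 5 = 39.
Raw shares: Dube 162,726.6667; Okafor 232,466.6667; Marchetti 58,116.6667.
At nearest cent: Dube $162,726.67; Okafor $232,466.67; Marchetti $58,116.67. Sum = $453,310.01.
Difference $453,310.00 − $453,310.01 = −$0.01 applied to largest profit-interest units (Okafor): Okafor becomes $232,466.66.

Dube: $162,726.67; Okafor: $232,466.66; Marchetti: $58,116.67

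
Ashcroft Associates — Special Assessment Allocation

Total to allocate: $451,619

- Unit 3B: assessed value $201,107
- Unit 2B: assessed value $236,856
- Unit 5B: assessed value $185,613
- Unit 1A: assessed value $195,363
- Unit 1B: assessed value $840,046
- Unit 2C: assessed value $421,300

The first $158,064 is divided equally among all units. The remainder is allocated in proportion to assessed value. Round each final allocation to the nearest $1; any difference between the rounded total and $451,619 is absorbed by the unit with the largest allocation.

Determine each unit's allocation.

$158,064 shared equally gives $26,344 per unit.
Remainder $293,555 by assessed value (total 2,080,285): Unit 3B 28,378.79 → $28,379; Unit 2B 33,423.43 → $33,423; Unit 5B 26,192.38 → $26,192; Unit 1A 27,568.23 → $27,568; Unit 1B 118,541.31 → $118,541; Unit 2C 59,450.85 → $59,451.
Rounding difference +$1 on remainder applied to Unit 1B.
Totals: Unit 3B $26,344 + $28,379 = $54,723; Unit 2B $26,344 + $33,423 = $59,767; Unit 5B $26,344 + $26,192 = $52,536; Unit 1A $26,344 + $27,568 = $53,912; Unit 1B $26,344 + $118,542 = $144,886; Unit 2C $26,344 + $59,451 = $85,795.

Unit 3B: $54,723; Unit 2B: $59,767; Unit 5B: $52,536; Unit 1A: $53,912; Unit 1B: $144,886; Unit 2C: $85,795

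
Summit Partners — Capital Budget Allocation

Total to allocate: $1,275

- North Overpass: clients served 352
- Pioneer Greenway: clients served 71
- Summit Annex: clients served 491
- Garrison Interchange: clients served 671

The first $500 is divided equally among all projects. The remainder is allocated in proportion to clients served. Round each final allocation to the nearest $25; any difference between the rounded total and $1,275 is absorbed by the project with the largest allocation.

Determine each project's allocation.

$500 shared equally gives $125 per project.
Remainder $775 by clients served (total 1,585): North Overpass 172.11 → $175; Pioneer Greenway 34.72 → $25; Summit Annex 240.08 → $250; Garrison Interchange 328.09 → $325.
Totals: North Overpass $125 + $175 = $300; Pioneer Greenway $125 + $25 = $150; Summit Annex $125 + $250 = $375; Garrison Interchange $125 + $325 = $450.

North Overpass: $300 | Pioneer Greenway: $150 | Summit Annex: $375 | Garrison Interchange: $450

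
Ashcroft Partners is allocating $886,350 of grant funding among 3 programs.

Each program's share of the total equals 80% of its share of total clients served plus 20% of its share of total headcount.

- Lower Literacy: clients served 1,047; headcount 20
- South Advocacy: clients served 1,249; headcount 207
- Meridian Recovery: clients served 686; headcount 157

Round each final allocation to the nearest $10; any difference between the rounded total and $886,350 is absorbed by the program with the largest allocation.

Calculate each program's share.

Lower Literacy: $258,200 · South Advocacy: $392,550 · Meridian Recovery: $235,600

Clients served total 2,982; headcount total 384.
Composite weights (80% clients served + 20% headcount): Lower Literacy 0.2913; South Advocacy 0.4429; Meridian Recovery 0.2658.
Unrounded shares: Lower Literacy 258,195.51; South Advocacy 392,555.22; Meridian Recovery 235,599.27.
At nearest $10: Lower Literacy $258,200; South Advocacy $392,560; Meridian Recovery $235,600. Sum = $886,360.
Difference $886,350 − $886,360 = −$10 applied to largest allocation (South Advocacy): South Advocacy becomes $392,550.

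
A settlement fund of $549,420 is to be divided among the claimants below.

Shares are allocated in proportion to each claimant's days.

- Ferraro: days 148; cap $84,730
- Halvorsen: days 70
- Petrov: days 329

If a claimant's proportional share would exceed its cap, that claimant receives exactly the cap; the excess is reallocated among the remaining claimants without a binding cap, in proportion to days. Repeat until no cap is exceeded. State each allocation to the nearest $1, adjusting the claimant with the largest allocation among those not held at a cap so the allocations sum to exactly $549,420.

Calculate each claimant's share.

Total days = 547.
Unconstrained shares: Ferraro 148,654.77; Halvorsen 70,309.69; Petrov 330,455.54.
Capped: Ferraro ($84,730); residual $464,690 reallocated over remaining days 399.
Redistributed shares: Halvorsen 81,524.56 → $81,525; Petrov 383,165.44 → $383,165.

Ferraro: $84,730; Halvorsen: $81,525; Petrov: $383,165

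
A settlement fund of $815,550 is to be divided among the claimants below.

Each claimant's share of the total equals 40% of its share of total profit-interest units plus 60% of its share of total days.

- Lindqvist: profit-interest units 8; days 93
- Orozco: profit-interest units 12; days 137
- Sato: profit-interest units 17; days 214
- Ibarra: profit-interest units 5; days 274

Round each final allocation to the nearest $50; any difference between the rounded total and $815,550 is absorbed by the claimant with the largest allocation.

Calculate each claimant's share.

Lindqvist: $125,500 · Orozco: $186,550 · Sato: $277,950 · Ibarra: $225,550

Totals — profit-interest units 42, days 718.
Combined weights (40% profit-interest units + 60% days): Lindqvist 0.1539; Orozco 0.2288; Sato 0.3407; Ibarra 0.2766.
Proportional shares: Lindqvist 125,518.33; Orozco 186,573.69; Sato 277,886.30; Ibarra 225,571.68.
Rounded to nearest $50: Lindqvist $125,500; Orozco $186,550; Sato $277,900; Ibarra $225,550. Sum = $815,500.
Difference $815,550 − $815,500 = +$50 applied to largest allocation (Sato): Sato becomes $277,950.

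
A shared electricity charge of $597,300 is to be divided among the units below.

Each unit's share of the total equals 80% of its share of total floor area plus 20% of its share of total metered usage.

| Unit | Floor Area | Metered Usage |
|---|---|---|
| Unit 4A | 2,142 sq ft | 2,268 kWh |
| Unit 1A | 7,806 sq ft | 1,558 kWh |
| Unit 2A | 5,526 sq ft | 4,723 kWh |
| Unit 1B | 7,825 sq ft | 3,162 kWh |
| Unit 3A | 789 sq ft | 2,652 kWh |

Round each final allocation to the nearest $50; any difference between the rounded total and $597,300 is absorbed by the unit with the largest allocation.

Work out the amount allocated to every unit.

Unit 4A: $61,350; Unit 1A: $167,800; Unit 2A: $148,900; Unit 1B: $181,550; Unit 3A: $37,700

Floor area total 24,088; metered usage total 14,363.
Combined weights (80% floor area + 20% metered usage): Unit 4A 0.1027; Unit 1A 0.2809; Unit 2A 0.2493; Unit 1B 0.3039; Unit 3A 0.0631.
Raw shares: Unit 4A 61,354.84; Unit 1A 167,807.88; Unit 2A 148,902.87; Unit 1B 181,525.58; Unit 3A 37,708.83.
After rounding ($50): Unit 4A $61,350; Unit 1A $167,800; Unit 2A $148,900; Unit 1B $181,550; Unit 3A $37,700. Sum = $597,300.
Rounded total matches; no reconciliation needed.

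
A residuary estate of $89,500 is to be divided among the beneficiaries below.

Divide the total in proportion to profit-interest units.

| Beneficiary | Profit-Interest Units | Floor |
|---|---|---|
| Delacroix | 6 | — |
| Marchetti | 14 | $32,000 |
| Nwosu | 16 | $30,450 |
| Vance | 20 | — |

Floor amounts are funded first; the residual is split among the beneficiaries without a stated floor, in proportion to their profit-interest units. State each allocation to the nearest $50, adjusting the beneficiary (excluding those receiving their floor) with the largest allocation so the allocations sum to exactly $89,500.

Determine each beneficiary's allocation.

Minimums first: Marchetti $32,000; Nwosu $30,450. Residual $27,050.
Residual split over remaining profit-interest units 26: Delacroix 6,242.31 → $6,250; Vance 20,807.69 → $20,800.

Delacroix: $6,250 | Marchetti: $32,000 | Nwosu: $30,450 | Vance: $20,800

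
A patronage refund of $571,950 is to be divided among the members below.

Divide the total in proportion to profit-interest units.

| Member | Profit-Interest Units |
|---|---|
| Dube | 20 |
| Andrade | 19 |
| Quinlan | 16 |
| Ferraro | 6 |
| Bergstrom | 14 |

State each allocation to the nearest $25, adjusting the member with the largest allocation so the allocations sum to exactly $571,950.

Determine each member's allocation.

Combined profit-interest units = 75.
Unrounded shares: Dube 20/75 × $571,950 = 152,520.00; Andrade 19/75 × $571,950 = 144,894.00; Quinlan 16/75 × $571,950 = 122,016.00; Ferraro 6/75 × $571,950 = 45,756.00; Bergstrom 14/75 × $571,950 = 106,764.00.
After rounding ($25): Dube $152,525; Andrade $144,900; Quinlan $122,025; Ferraro $45,750; Bergstrom $106,775. Sum = $571,975.
Difference $571,950 − $571,975 = −$25 applied to largest allocation (Dube): Dube becomes $152,500.

Dube: $152,500 | Andrade: $144,900 | Quinlan: $122,025 | Ferraro: $45,750 | Bergstrom: $106,775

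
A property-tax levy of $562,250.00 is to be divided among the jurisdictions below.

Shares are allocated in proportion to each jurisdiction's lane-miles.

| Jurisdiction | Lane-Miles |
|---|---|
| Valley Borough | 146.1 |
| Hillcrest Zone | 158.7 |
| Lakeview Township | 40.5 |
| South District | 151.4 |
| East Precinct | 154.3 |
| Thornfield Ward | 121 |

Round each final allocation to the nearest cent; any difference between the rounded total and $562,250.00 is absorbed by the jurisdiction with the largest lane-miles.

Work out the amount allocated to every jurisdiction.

Valley Borough: $106,405.08 · Hillcrest Zone: $115,581.70 · Lakeview Township: $29,496.28 · South District: $110,265.09 · East Precinct: $112,377.17 · Thornfield Ward: $88,124.68

Total lane-miles = 146.1 + 158.7 + 40.5 + 151.4 + 154.3 + 121 = 772.
Unrounded shares: Valley Borough 106,405.0842; Hillcrest Zone 115,581.7034; Lakeview Township 29,496.2759; South District 110,265.0907; East Precinct 112,377.1697; Thornfield Ward 88,124.6762.
At nearest cent: Valley Borough $106,405.08; Hillcrest Zone $115,581.70; Lakeview Township $29,496.28; South District $110,265.09; East Precinct $112,377.17; Thornfield Ward $88,124.68. Sum = $562,250.00.
Rounded total matches; no reconciliation needed.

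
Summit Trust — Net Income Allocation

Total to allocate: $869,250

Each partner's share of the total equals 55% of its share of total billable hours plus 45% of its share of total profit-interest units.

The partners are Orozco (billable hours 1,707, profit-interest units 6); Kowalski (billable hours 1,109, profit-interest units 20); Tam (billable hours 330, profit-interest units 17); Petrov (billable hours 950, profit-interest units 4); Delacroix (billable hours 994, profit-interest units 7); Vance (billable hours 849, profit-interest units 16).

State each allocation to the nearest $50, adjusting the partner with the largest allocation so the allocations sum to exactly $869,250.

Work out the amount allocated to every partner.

Orozco: $170,950 · Kowalski: $201,000 · Tam: $121,550 · Petrov: $98,850 · Delacroix: $119,150 · Vance: $157,750

Billable hours total 5,939; profit-interest units total 70.
Combined weights (55% billable hours + 45% profit-interest units): Orozco 0.1967; Kowalski 0.2313; Tam 0.1398; Petrov 0.1137; Delacroix 0.1371; Vance 0.1815.
Pro-rata amounts: Orozco 170,941.14; Kowalski 201,034.84; Tam 121,561.50; Petrov 98,826.82; Delacroix 119,132.92; Vance 157,752.79.
Rounded to nearest $50: Orozco $170,950; Kowalski $201,050; Tam $121,550; Petrov $98,850; Delacroix $119,150; Vance $157,750. Sum = $869,300.
Difference $869,250 − $869,300 = −$50 applied to largest allocation (Kowalski): Kowalski becomes $201,000.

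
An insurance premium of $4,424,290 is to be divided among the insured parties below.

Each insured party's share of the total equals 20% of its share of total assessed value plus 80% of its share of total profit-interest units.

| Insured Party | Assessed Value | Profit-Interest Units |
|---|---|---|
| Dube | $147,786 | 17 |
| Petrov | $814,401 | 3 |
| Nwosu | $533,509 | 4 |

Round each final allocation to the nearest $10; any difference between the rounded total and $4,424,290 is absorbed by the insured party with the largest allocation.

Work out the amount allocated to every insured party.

Totals — assessed value 1,495,696, profit-interest units 24.
Combined weights (20% assessed value + 80% profit-interest units): Dube 0.5864; Petrov 0.2089; Nwosu 0.2047.
Proportional shares: Dube 2,594,528.28; Petrov 924,230.94; Nwosu 905,530.77.
At nearest $10: Dube $2,594,530; Petrov $924,230; Nwosu $905,530. Sum = $4,424,290.
Rounded total matches; no reconciliation needed.

Dube: $2,594,530 · Petrov: $924,230 · Nwosu: $905,530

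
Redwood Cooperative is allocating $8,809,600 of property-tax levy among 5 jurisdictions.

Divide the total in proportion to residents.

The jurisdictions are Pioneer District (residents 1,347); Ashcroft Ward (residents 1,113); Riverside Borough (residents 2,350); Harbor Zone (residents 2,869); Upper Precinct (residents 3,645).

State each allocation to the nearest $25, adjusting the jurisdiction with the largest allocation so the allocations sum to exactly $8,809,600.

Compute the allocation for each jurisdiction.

Pioneer District: $1,047,900 | Ashcroft Ward: $865,875 | Riverside Borough: $1,828,200 | Harbor Zone: $2,231,950 | Upper Precinct: $2,835,675

Combined residents = 11,324.
Unrounded shares: Pioneer District 1,347/11,324 × $8,809,600 = 1,047,909.86; Ashcroft Ward 1,113/11,324 × $8,809,600 = 865,867.61; Riverside Borough 2,350/11,324 × $8,809,600 = 1,828,202.05; Harbor Zone 2,869/11,324 × $8,809,600 = 2,231,962.42; Upper Precinct 3,645/11,324 × $8,809,600 = 2,835,658.07.
Rounded to nearest $25: Pioneer District $1,047,900; Ashcroft Ward $865,875; Riverside Borough $1,828,200; Harbor Zone $2,231,950; Upper Precinct $2,835,650. Sum = $8,809,575.
Difference $8,809,600 − $8,809,575 = +$25 applied to largest allocation (Upper Precinct): Upper Precinct becomes $2,835,675.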